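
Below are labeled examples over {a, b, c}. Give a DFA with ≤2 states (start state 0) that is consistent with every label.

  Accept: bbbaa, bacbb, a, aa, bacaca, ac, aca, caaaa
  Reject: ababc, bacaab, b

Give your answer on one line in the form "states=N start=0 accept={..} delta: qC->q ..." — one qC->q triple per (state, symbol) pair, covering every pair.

Grow the machine one transition at a time. Run the examples from 0; the earliest place one falls off (shortest prefix, ties alphabetical) gets sent to the lowest-numbered state that keeps every Accept/Reject pair distinguishable — a pair clashes when both reach the same state with identical unread suffix — and to a fresh state only if none does.
a: 0a undefined. 0a->0: ok.
b: 0b undefined. 0b->0: no, bbbaa/b meet in 0. Open state 1: 0b->1.
c: 0c undefined. 0c->0: ok.
ba: 1a undefined. 1a->0: ok.
bb: 1b undefined. 1b->0: ok.
ababc: 1c undefined. 1c->0: no, bbbaa/ababc meet in 0. 1c->1: ok.
All examples now run through 2 states with every (state, symbol) defined. Accept strings end in {0}, Reject strings end in {1}; accept={0}.

states=2 start=0 accept={0} delta: 0a->0 0b->1 0c->0 1a->0 1b->0 1c->1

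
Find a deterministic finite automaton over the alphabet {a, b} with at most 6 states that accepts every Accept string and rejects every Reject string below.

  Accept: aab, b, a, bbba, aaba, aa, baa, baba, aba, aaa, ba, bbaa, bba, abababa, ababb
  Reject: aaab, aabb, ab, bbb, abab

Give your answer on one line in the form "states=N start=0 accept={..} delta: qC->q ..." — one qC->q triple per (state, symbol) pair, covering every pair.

Fold the examples into a partial DFA from state 0: repeatedly fix the first undefined (state, symbol) met by the shortest-then-alphabetical prefix, trying targets in increasing order and rejecting any under which an Accept and a Reject string meet in one state with the same remainder; add a state when all current targets are rejected. Accepting states are where Accept strings end.
a: 0a undefined. 0a->0: no, aab/aaab meet in 0 with "b" left. Open state 1: 0a->1.
b: 0b undefined. 0b->0: no, b/bbb meet in 0. 0b->1: ok.
aa: 1a undefined. 1a->0: ok.
ab: 1b undefined. 1b->0: no, aab/bbb meet in 1. 1b->1: no, aab/aaab meet in 1. Open state 2: 1b->2.
aba: 2a undefined. 2a->0: no, aab/abab meet in 1. 2a->1: no, ababb/bbb meet in 2 with "b" left. 2a->2: no, aba/aaab meet in 2. Open state 3: 2a->3.
bbb: 2b undefined. 2b->0: no, aaba/bbb meet in 0. 2b->1: no, aab/bbb meet in 1. 2b->2: ok.
abab: 3b undefined. 3b->0: no, aaba/abab meet in 0. 3b->1: no, aab/abab meet in 1. 3b->2: no, ababb/aaab meet in 2. 3b->3: no, bbba/abab meet in 3. Open state 4: 3b->4.
bbaa: 3a undefined. 3a->0: ok.
ababa: 4a undefined. 4a->0: ok.
ababb: 4b undefined. 4b->0: ok.
All examples now run through 5 states with every (state, symbol) defined. Accept strings end in {0,1,3}, Reject strings end in {2,4}; accept={0,1,3}.

states=5 start=0 accept={0,1,3} delta: 0a->1 0b->1 1a->0 1b->2 2a->3 2b->2 3a->0 3b->4 4a->0 4b->0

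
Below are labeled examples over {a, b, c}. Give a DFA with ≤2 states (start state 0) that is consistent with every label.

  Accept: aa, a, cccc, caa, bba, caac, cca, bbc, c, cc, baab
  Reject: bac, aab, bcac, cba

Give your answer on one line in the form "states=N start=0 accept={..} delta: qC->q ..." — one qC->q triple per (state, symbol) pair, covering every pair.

Grow the machine one transition at a time. Run the examples from 0; the earliest place one falls off (shortest prefix, ties alphabetical) gets sent to the lowest-numbered state that keeps every Accept/Reject pair distinguishable — a pair clashes when both reach the same state with identical unread suffix — and to a fresh state only if none does.
a: 0a undefined. 0a->0: ok.
b: 0b undefined. 0b->0: no, aa/aab meet in 0. Open state 1: 0b->1.
c: 0c undefined. 0c->0: ok.
ba: 1a undefined. 1a->0: no, aa/bac meet in 0. 1a->1: ok.
bb: 1b undefined. 1b->0: ok.
bc: 1c undefined. 1c->0: no, aa/bac meet in 0. 1c->1: ok.
All examples now run through 2 states with every (state, symbol) defined. Accept strings end in {0}, Reject strings end in {1}; accept={0}.

states=2 start=0 accept={0} delta: 0a->0 0b->1 0c->0 1a->1 1b->0 1c->1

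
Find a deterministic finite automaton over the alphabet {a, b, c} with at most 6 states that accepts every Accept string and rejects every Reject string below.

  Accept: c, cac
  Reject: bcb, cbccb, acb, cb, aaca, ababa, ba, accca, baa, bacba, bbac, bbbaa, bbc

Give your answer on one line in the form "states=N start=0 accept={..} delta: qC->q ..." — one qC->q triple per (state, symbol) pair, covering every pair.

states=3 start=0 accept={1} delta: 0a->0 0b->1 0c->1 1a->0 1b->2 1c->1 2a->2 2b->0 2c->0

State merging on the prefix tree: take the shortest (then alphabetical) example prefix whose next move is undefined and point that move at state 0, else 1, else 2, ...; a target is out if some Accept/Reject pair would then sit in one state with the same input left (inseparable). If every existing state is out, open a new one.
a: 0a undefined. 0a->0: ok.
b: 0b undefined. 0b->0: no, c/bbac meet in 0 with "c" left. Open state 1: 0b->1.
c: 0c undefined. 0c->0: no, c/aaca meet in 0. 0c->1: ok.
ba: 1a undefined. 1a->0: ok.
bb: 1b undefined. 1b->0: no, c/bbac meet in 1. 1b->1: no, c/acb meet in 1. Open state 2: 1b->2.
bc: 1c undefined. 1c->0: no, c/bcb meet in 1. 1c->1: ok.
bba: 2a undefined. 2a->0: no, c/bbac meet in 1. 2a->1: no, c/bacba meet in 1. 2a->2: ok.
bbb: 2b undefined. 2b->0: ok.
bbc: 2c undefined. 2c->0: ok.
All examples now run through 3 states with every (state, symbol) defined. Accept strings end in {1}, Reject strings end in {0,2}; accept={1}.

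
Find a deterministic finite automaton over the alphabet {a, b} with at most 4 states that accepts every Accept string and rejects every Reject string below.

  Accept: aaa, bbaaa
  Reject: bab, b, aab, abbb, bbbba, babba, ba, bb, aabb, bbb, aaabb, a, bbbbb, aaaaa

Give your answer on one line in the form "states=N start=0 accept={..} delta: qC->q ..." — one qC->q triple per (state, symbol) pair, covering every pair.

states=4 start=0 accept={3} delta: 0a->1 0b->0 1a->2 1b->0 2a->3 2b->0 3a->0 3b->0

Fold the examples into a partial DFA from state 0: repeatedly fix the first undefined (state, symbol) met by the shortest-then-alphabetical prefix, trying targets in increasing order and rejecting any under which an Accept and a Reject string meet in one state with the same remainder; add a state when all current targets are rejected. Accepting states are where Accept strings end.
a: 0a undefined. 0a->0: no, aaa/a meet in 0. Open state 1: 0a->1.
b: 0b undefined. 0b->0: ok.
aa: 1a undefined. 1a->0: no, aaa/bbbba meet in 1. 1a->1: no, aaa/bbbba meet in 1. Open state 2: 1a->2.
ab: 1b undefined. 1b->0: ok.
aaa: 2a undefined. 2a->0: no, aaa/bab meet in 0. 2a->1: no, aaa/bbbba meet in 1. 2a->2: no, aaa/aaaaa meet in 2. Open state 3: 2a->3.
aab: 2b undefined. 2b->0: ok.
aaaa: 3a undefined. 3a->0: ok.
aaab: 3b undefined. 3b->0: ok.
All examples now run through 4 states with every (state, symbol) defined. Accept strings end in {3}, Reject strings end in {0,1}; accept={3}.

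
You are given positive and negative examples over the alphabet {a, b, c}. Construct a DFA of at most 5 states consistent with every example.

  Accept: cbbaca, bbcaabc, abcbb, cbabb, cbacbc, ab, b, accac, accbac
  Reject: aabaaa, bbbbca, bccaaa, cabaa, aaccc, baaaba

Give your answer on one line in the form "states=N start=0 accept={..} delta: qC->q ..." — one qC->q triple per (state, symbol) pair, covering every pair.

states=4 start=0 accept={1,2,3} delta: 0a->0 0b->1 0c->1 1a->0 1b->2 1c->2 2a->3 2b->2 2c->0 3a->1 3b->0 3c->3

Fold the examples into a partial DFA from state 0: repeatedly fix the first undefined (state, symbol) met by the shortest-then-alphabetical prefix, trying targets in increasing order and rejecting any under which an Accept and a Reject string meet in one state with the same remainder; add a state when all current targets are rejected. Accepting states are where Accept strings end.
a: 0a undefined. 0a->0: ok.
b: 0b undefined. 0b->0: no, ab/aabaaa meet in 0. Open state 1: 0b->1.
c: 0c undefined. 0c->0: no, accac/aaccc meet in 0. 0c->1: ok.
ba: 1a undefined. 1a->0: ok.
bb: 1b undefined. 1b->0: no, cbbaca/aabaaa meet in 0. 1b->1: no, cbbaca/aabaaa meet in 0. Open state 2: 1b->2.
bc: 1c undefined. 1c->0: no, ab/aaccc meet in 1. 1c->1: no, ab/aaccc meet in 1. 1c->2: ok.
bbb: 2b undefined. 2b->0: no, cbbaca/aabaaa meet in 0. 2b->1: no, cbbaca/aabaaa meet in 0. 2b->2: ok.
bbc: 2c undefined. 2c->0: ok.
cba: 2a undefined. 2a->0: no, cbbaca/aabaaa meet in 0. 2a->1: no, cbacbc/aabaaa meet in 0. 2a->2: no, cbbaca/aabaaa meet in 0. Open state 3: 2a->3.
cbab: 3b undefined. 3b->0: ok.
cbac: 3c undefined. 3c->0: no, cbbaca/aabaaa meet in 0. 3c->1: no, cbbaca/aabaaa meet in 0. 3c->2: no, cbacbc/aabaaa meet in 0. 3c->3: ok.
cbbaca: 3a undefined. 3a->0: no, cbbaca/aabaaa meet in 0. 3a->1: ok.
All examples now run through 4 states with every (state, symbol) defined. Accept strings end in {1,2,3}, Reject strings end in {0}; accept={1,2,3}.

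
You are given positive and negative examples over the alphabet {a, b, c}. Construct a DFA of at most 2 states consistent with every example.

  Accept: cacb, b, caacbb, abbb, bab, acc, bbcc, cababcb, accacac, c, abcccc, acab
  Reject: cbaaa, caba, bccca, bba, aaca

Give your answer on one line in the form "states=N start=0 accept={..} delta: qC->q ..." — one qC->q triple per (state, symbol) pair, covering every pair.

states=2 start=0 accept={1} delta: 0a->0 0b->1 0c->1 1a->0 1b->1 1c->1

Grow the machine one transition at a time. Run the examples from 0; the earliest place one falls off (shortest prefix, ties alphabetical) gets sent to the lowest-numbered state that keeps every Accept/Reject pair distinguishable — a pair clashes when both reach the same state with identical unread suffix — and to a fresh state only if none does.
a: 0a undefined. 0a->0: ok.
b: 0b undefined. 0b->0: no, b/bba meet in 0. Open state 1: 0b->1.
c: 0c undefined. 0c->0: no, acc/aaca meet in 0. 0c->1: ok.
ba: 1a undefined. 1a->0: ok.
bb: 1b undefined. 1b->0: no, cacb/cbaaa meet in 0. 1b->1: ok.
bc: 1c undefined. 1c->0: no, acc/cbaaa meet in 0. 1c->1: ok.
All examples now run through 2 states with every (state, symbol) defined. Accept strings end in {1}, Reject strings end in {0}; accept={1}.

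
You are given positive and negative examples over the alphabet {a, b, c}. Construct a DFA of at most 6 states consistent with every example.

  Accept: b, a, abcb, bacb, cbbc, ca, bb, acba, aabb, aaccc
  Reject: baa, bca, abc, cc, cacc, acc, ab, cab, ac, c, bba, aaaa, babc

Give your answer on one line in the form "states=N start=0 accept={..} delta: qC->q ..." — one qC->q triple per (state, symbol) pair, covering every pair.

Grow the machine one transition at a time. Run the examples from 0; the earliest place one falls off (shortest prefix, ties alphabetical) gets sent to the lowest-numbered state that keeps every Accept/Reject pair distinguishable — a pair clashes when both reach the same state with identical unread suffix — and to a fresh state only if none does.
a: 0a undefined. 0a->0: no, b/ab meet in 0 with "b" left. Open state 1: 0a->1.
b: 0b undefined. 0b->0: no, a/bba meet in 1. 0b->1: no, bb/ab meet in 1 with "b" left. Open state 2: 0b->2.
c: 0c undefined. 0c->0: ok.
aa: 1a undefined. 1a->0: no, aaccc/cc meet in 0. 1a->1: no, a/aaaa meet in 1. 1a->2: ok.
ab: 1b undefined. 1b->0: ok.
ac: 1c undefined. 1c->0: ok.
ba: 2a undefined. 2a->0: no, a/baa meet in 1. 2a->1: no, b/baa meet in 2. 2a->2: no, b/baa meet in 2. Open state 3: 2a->3.
bb: 2b undefined. 2b->0: no, a/bba meet in 1. 2b->1: no, b/bba meet in 2. 2b->2: no, acba/bba meet in 3. 2b->3: ok.
bc: 2c undefined. 2c->0: no, a/bca meet in 1. 2c->1: no, b/bca meet in 2. 2c->2: no, bb/bca meet in 3. 2c->3: ok.
baa: 3a undefined. 3a->0: ok.
bab: 3b undefined. 3b->0: no, aabb/baa meet in 0. 3b->1: ok.
bac: 3c undefined. 3c->0: no, cbbc/baa meet in 0. 3c->1: no, bacb/baa meet in 0. 3c->2: ok.
All examples now run through 4 states with every (state, symbol) defined. Accept strings end in {1,2,3}, Reject strings end in {0}; accept={1,2,3}.

states=4 start=0 accept={1,2,3} delta: 0a->1 0b->2 0c->0 1a->2 1b->0 1c->0 2a->3 2b->3 2c->3 3a->0 3b->1 3c->2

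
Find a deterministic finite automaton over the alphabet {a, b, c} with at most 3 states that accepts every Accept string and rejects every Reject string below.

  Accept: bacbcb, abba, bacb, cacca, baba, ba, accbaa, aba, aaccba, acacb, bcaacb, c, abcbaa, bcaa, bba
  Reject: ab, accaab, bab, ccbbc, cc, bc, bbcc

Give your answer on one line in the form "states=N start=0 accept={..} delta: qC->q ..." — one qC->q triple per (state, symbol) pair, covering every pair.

states=3 start=0 accept={0,2} delta: 0a->0 0b->1 0c->2 1a->0 1b->0 1c->1 2a->0 2b->0 2c->1

Grow the machine one transition at a time. Run the examples from 0; the earliest place one falls off (shortest prefix, ties alphabetical) gets sent to the lowest-numbered state that keeps every Accept/Reject pair distinguishable — a pair clashes when both reach the same state with identical unread suffix — and to a fresh state only if none does.
a: 0a undefined. 0a->0: ok.
b: 0b undefined. 0b->0: no, abba/ab meet in 0. Open state 1: 0b->1.
c: 0c undefined. 0c->0: no, cacca/cc meet in 0. 0c->1: no, c/ab meet in 1. Open state 2: 0c->2.
ba: 1a undefined. 1a->0: ok.
bb: 1b undefined. 1b->0: ok.
bc: 1c undefined. 1c->0: no, abba/bc meet in 0. 1c->1: ok.
ca: 2a undefined. 2a->0: ok.
cc: 2c undefined. 2c->0: no, abba/cc meet in 0. 2c->1: ok.
bacb: 2b undefined. 2b->0: ok.
All examples now run through 3 states with every (state, symbol) defined. Accept strings end in {0,2}, Reject strings end in {1}; accept={0,2}.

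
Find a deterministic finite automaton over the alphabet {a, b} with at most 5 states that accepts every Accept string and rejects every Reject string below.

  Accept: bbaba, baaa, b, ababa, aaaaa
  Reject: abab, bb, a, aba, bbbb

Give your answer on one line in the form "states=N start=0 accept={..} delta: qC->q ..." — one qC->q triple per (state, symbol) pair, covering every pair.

states=4 start=0 accept={2} delta: 0a->1 0b->2 1a->2 1b->2 2a->3 2b->1 3a->1 3b->1

Fold the examples into a partial DFA from state 0: repeatedly fix the first undefined (state, symbol) met by the shortest-then-alphabetical prefix, trying targets in increasing order and rejecting any under which an Accept and a Reject string meet in one state with the same remainder; add a state when all current targets are rejected. Accepting states are where Accept strings end.
a: 0a undefined. 0a->0: no, aaaaa/a meet in 0. Open state 1: 0a->1.
b: 0b undefined. 0b->0: no, bbaba/aba meet in 1 with "ba" left. 0b->1: no, b/a meet in 1. Open state 2: 0b->2.
aa: 1a undefined. 1a->0: no, aaaaa/a meet in 1. 1a->1: no, aaaaa/a meet in 1. 1a->2: ok.
ab: 1b undefined. 1b->0: no, ababa/a meet in 1. 1b->1: no, b/aba meet in 2. 1b->2: ok.
ba: 2a undefined. 2a->0: no, baaa/abab meet in 2. 2a->1: no, baaa/a meet in 1. 2a->2: no, baaa/aba meet in 2. Open state 3: 2a->3.
bb: 2b undefined. 2b->0: no, bbaba/aba meet in 3. 2b->1: ok.
baa: 3a undefined. 3a->0: no, baaa/bb meet in 1. 3a->1: ok.
abab: 3b undefined. 3b->0: no, ababa/bb meet in 1. 3b->1: ok.
All examples now run through 4 states with every (state, symbol) defined. Accept strings end in {2}, Reject strings end in {1,3}; accept={2}.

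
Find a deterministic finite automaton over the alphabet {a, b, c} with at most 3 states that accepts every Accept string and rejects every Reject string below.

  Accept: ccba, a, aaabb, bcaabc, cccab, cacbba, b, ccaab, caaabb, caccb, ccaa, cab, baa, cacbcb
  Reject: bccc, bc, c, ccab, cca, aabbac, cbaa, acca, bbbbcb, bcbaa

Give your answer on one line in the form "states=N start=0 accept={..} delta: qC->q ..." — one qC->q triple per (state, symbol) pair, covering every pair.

states=3 start=0 accept={0,2} delta: 0a->0 0b->0 0c->1 1a->2 1b->1 1c->2 2a->1 2b->0 2c->1

Fold the examples into a partial DFA from state 0: repeatedly fix the first undefined (state, symbol) met by the shortest-then-alphabetical prefix, trying targets in increasing order and rejecting any under which an Accept and a Reject string meet in one state with the same remainder; add a state when all current targets are rejected. Accepting states are where Accept strings end.
a: 0a undefined. 0a->0: ok.
b: 0b undefined. 0b->0: ok.
c: 0c undefined. 0c->0: no, ccba/bccc meet in 0. Open state 1: 0c->1.
ca: 1a undefined. 1a->0: no, bcaabc/bc meet in 1. 1a->1: no, cab/bbbbcb meet in 1 with "b" left. Open state 2: 1a->2.
cb: 1b undefined. 1b->0: no, a/cbaa meet in 0. 1b->1: ok.
cc: 1c undefined. 1c->0: no, ccba/ccab meet in 0. 1c->1: no, ccba/cca meet in 2. 1c->2: ok.
caa: 2a undefined. 2a->0: no, a/ccab meet in 0. 2a->1: ok.
cab: 2b undefined. 2b->0: ok.
cac: 2c undefined. 2c->0: no, ccba/bccc meet in 0. 2c->1: ok.
All examples now run through 3 states with every (state, symbol) defined. Accept strings end in {0,2}, Reject strings end in {1}; accept={0,2}.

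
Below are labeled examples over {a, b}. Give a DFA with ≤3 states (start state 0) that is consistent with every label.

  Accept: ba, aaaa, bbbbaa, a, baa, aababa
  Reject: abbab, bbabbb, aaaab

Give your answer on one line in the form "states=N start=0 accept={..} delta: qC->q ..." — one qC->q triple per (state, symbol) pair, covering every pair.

states=2 start=0 accept={0} delta: 0a->0 0b->1 1a->0 1b->0

Grow the machine one transition at a time. Run the examples from 0; the earliest place one falls off (shortest prefix, ties alphabetical) gets sent to the lowest-numbered state that keeps every Accept/Reject pair distinguishable — a pair clashes when both reach the same state with identical unread suffix — and to a fresh state only if none does.
a: 0a undefined. 0a->0: ok.
b: 0b undefined. 0b->0: no, ba/abbab meet in 0. Open state 1: 0b->1.
ba: 1a undefined. 1a->0: ok.
bb: 1b undefined. 1b->0: ok.
All examples now run through 2 states with every (state, symbol) defined. Accept strings end in {0}, Reject strings end in {1}; accept={0}.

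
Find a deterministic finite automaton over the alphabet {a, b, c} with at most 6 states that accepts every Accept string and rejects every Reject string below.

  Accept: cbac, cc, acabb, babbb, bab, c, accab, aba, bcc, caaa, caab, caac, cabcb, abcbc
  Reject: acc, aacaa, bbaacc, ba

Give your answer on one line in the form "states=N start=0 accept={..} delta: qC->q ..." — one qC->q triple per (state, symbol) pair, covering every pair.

Fold the examples into a partial DFA from state 0: repeatedly fix the first undefined (state, symbol) met by the shortest-then-alphabetical prefix, trying targets in increasing order and rejecting any under which an Accept and a Reject string meet in one state with the same remainder; add a state when all current targets are rejected. Accepting states are where Accept strings end.
a: 0a undefined. 0a->0: no, cc/acc meet in 0 with "cc" left. Open state 1: 0a->1.
b: 0b undefined. 0b->0: ok.
c: 0c undefined. 0c->0: ok.
aa: 1a undefined. 1a->0: no, cc/aacaa meet in 0. 1a->1: no, caaa/ba meet in 1. Open state 2: 1a->2.
ab: 1b undefined. 1b->0: no, aba/ba meet in 1. 1b->1: no, babbb/ba meet in 1. 1b->2: ok.
ac: 1c undefined. 1c->0: no, cbac/acc meet in 0. 1c->1: no, cbac/acc meet in 1. 1c->2: no, caac/acc meet in 2 with "c" left. Open state 3: 1c->3.
aac: 2c undefined. 2c->0: no, cc/bbaacc meet in 0. 2c->1: no, cbac/bbaacc meet in 3. 2c->2: no, bab/bbaacc meet in 2. 2c->3: ok.
aba: 2a undefined. 2a->0: ok.
aca: 3a undefined. 3a->0: ok.
acc: 3c undefined. 3c->0: no, cc/acc meet in 0. 3c->1: ok.
abcb: 3b undefined. 3b->0: ok.
babb: 2b undefined. 2b->0: ok.
All examples now run through 4 states with every (state, symbol) defined. Accept strings end in {0,2,3}, Reject strings end in {1}; accept={0,2,3}.

states=4 start=0 accept={0,2,3} delta: 0a->1 0b->0 0c->0 1a->2 1b->2 1c->3 2a->0 2b->0 2c->3 3a->0 3b->0 3c->1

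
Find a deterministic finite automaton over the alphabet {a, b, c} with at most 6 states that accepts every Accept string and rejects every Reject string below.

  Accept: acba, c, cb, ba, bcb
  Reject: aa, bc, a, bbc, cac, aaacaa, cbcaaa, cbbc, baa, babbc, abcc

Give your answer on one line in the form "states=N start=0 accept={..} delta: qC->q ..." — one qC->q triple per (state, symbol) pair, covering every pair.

State merging on the prefix tree: take the shortest (then alphabetical) example prefix whose next move is undefined and point that move at state 0, else 1, else 2, ...; a target is out if some Accept/Reject pair would then sit in one state with the same input left (inseparable). If every existing state is out, open a new one.
a: 0a undefined. 0a->0: ok.
b: 0b undefined. 0b->0: no, c/bc meet in 0 with "c" left. Open state 1: 0b->1.
c: 0c undefined. 0c->0: no, c/aa meet in 0. 0c->1: ok.
ba: 1a undefined. 1a->0: no, c/cac meet in 1. 1a->1: no, c/aaacaa meet in 1. Open state 2: 1a->2.
bb: 1b undefined. 1b->0: no, acba/aa meet in 0. 1b->1: ok.
bc: 1c undefined. 1c->0: no, c/abcc meet in 1. 1c->1: no, c/bc meet in 1. 1c->2: no, acba/bc meet in 2. Open state 3: 1c->3.
baa: 2a undefined. 2a->0: ok.
bab: 2b undefined. 2b->0: ok.
bcb: 3b undefined. 3b->0: no, bcb/aa meet in 0. 3b->1: ok.
cac: 2c undefined. 2c->0: ok.
abcc: 3c undefined. 3c->0: ok.
cbca: 3a undefined. 3a->0: ok.
All examples now run through 4 states with every (state, symbol) defined. Accept strings end in {1,2}, Reject strings end in {0,3}; accept={1,2}.

states=4 start=0 accept={1,2} delta: 0a->0 0b->1 0c->1 1a->2 1b->1 1c->3 2a->0 2b->0 2c->0 3a->0 3b->1 3c->0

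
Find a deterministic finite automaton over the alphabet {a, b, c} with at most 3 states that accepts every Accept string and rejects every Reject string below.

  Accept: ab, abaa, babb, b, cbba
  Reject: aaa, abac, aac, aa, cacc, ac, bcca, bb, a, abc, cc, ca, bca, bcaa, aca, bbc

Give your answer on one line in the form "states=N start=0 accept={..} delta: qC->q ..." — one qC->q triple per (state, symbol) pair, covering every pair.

Fold the examples into a partial DFA from state 0: repeatedly fix the first undefined (state, symbol) met by the shortest-then-alphabetical prefix, trying targets in increasing order and rejecting any under which an Accept and a Reject string meet in one state with the same remainder; add a state when all current targets are rejected. Accepting states are where Accept strings end.
a: 0a undefined. 0a->0: ok.
b: 0b undefined. 0b->0: no, ab/aaa meet in 0. Open state 1: 0b->1.
c: 0c undefined. 0c->0: ok.
ba: 1a undefined. 1a->0: no, abaa/aaa meet in 0. 1a->1: ok.
bb: 1b undefined. 1b->0: no, cbba/aaa meet in 0. 1b->1: no, ab/bb meet in 1. Open state 2: 1b->2.
bc: 1c undefined. 1c->0: ok.
bbc: 2c undefined. 2c->0: ok.
babb: 2b undefined. 2b->0: no, babb/aaa meet in 0. 2b->1: ok.
cbba: 2a undefined. 2a->0: no, cbba/aaa meet in 0. 2a->1: ok.
All examples now run through 3 states with every (state, symbol) defined. Accept strings end in {1}, Reject strings end in {0,2}; accept={1}.

states=3 start=0 accept={1} delta: 0a->0 0b->1 0c->0 1a->1 1b->2 1c->0 2a->1 2b->1 2c->0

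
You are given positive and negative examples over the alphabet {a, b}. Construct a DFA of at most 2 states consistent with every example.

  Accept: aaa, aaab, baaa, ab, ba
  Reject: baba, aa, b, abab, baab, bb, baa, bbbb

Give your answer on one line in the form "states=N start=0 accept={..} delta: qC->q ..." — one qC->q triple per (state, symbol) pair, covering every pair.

states=2 start=0 accept={1} delta: 0a->1 0b->0 1a->0 1b->1

State merging on the prefix tree: take the shortest (then alphabetical) example prefix whose next move is undefined and point that move at state 0, else 1, else 2, ...; a target is out if some Accept/Reject pair would then sit in one state with the same input left (inseparable). If every existing state is out, open a new one.
a: 0a undefined. 0a->0: no, aaa/aa meet in 0. Open state 1: 0a->1.
b: 0b undefined. 0b->0: ok.
aa: 1a undefined. 1a->0: ok.
ab: 1b undefined. 1b->0: no, aaa/baba meet in 1. 1b->1: ok.
All examples now run through 2 states with every (state, symbol) defined. Accept strings end in {1}, Reject strings end in {0}; accept={1}.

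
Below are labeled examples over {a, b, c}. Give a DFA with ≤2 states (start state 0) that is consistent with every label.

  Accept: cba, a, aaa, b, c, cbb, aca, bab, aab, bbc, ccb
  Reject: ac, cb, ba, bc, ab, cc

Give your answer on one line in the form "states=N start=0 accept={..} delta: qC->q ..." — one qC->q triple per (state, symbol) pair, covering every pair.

states=2 start=0 accept={1} delta: 0a->1 0b->1 0c->1 1a->0 1b->0 1c->0

State merging on the prefix tree: take the shortest (then alphabetical) example prefix whose next move is undefined and point that move at state 0, else 1, else 2, ...; a target is out if some Accept/Reject pair would then sit in one state with the same input left (inseparable). If every existing state is out, open a new one.
a: 0a undefined. 0a->0: no, b/ab meet in 0 with "b" left. Open state 1: 0a->1.
b: 0b undefined. 0b->0: no, a/ba meet in 1. 0b->1: ok.
c: 0c undefined. 0c->0: no, cba/ba meet in 1 with "a" left. 0c->1: ok.
aa: 1a undefined. 1a->0: ok.
ab: 1b undefined. 1b->0: ok.
ac: 1c undefined. 1c->0: ok.
All examples now run through 2 states with every (state, symbol) defined. Accept strings end in {1}, Reject strings end in {0}; accept={1}.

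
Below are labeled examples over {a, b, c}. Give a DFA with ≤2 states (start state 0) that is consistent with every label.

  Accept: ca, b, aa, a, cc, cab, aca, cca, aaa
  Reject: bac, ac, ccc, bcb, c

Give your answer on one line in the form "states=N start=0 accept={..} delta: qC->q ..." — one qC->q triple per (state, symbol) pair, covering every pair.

states=2 start=0 accept={0} delta: 0a->0 0b->0 0c->1 1a->0 1b->1 1c->0

State merging on the prefix tree: take the shortest (then alphabetical) example prefix whose next move is undefined and point that move at state 0, else 1, else 2, ...; a target is out if some Accept/Reject pair would then sit in one state with the same input left (inseparable). If every existing state is out, open a new one.
a: 0a undefined. 0a->0: ok.
b: 0b undefined. 0b->0: ok.
c: 0c undefined. 0c->0: no, ca/bac meet in 0. Open state 1: 0c->1.
ca: 1a undefined. 1a->0: ok.
cc: 1c undefined. 1c->0: ok.
bcb: 1b undefined. 1b->0: no, ca/bcb meet in 0. 1b->1: ok.
All examples now run through 2 states with every (state, symbol) defined. Accept strings end in {0}, Reject strings end in {1}; accept={0}.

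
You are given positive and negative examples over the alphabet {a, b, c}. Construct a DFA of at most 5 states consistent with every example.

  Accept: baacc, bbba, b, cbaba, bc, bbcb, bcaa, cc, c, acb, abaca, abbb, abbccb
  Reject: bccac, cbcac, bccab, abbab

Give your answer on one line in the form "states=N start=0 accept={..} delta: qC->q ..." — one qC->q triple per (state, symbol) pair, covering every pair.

states=4 start=0 accept={0,1,2} delta: 0a->0 0b->1 0c->0 1a->0 1b->2 1c->2 2a->3 2b->0 2c->2 3a->0 3b->3 3c->3

Grow the machine one transition at a time. Run the examples from 0; the earliest place one falls off (shortest prefix, ties alphabetical) gets sent to the lowest-numbered state that keeps every Accept/Reject pair distinguishable — a pair clashes when both reach the same state with identical unread suffix — and to a fresh state only if none does.
a: 0a undefined. 0a->0: ok.
b: 0b undefined. 0b->0: no, bbba/abbab meet in 0. Open state 1: 0b->1.
c: 0c undefined. 0c->0: ok.
ba: 1a undefined. 1a->0: ok.
bb: 1b undefined. 1b->0: no, b/abbab meet in 1. 1b->1: no, b/abbab meet in 1. Open state 2: 1b->2.
bc: 1c undefined. 1c->0: no, baacc/bccac meet in 0. 1c->1: no, baacc/bccac meet in 0. 1c->2: ok.
bbb: 2b undefined. 2b->0: ok.
bbc: 2c undefined. 2c->0: no, baacc/bccac meet in 0. 2c->1: no, baacc/bccac meet in 0. 2c->2: ok.
bca: 2a undefined. 2a->0: no, baacc/bccac meet in 0. 2a->1: no, bc/bccac meet in 2. 2a->2: no, baacc/bccab meet in 0. Open state 3: 2a->3.
bcaa: 3a undefined. 3a->0: ok.
abbab: 3b undefined. 3b->0: no, baacc/bccab meet in 0. 3b->1: no, b/bccab meet in 1. 3b->2: no, bc/bccab meet in 2. 3b->3: ok.
bccac: 3c undefined. 3c->0: no, baacc/bccac meet in 0. 3c->1: no, b/bccac meet in 1. 3c->2: no, bc/bccac meet in 2. 3c->3: ok.
All examples now run through 4 states with every (state, symbol) defined. Accept strings end in {0,1,2}, Reject strings end in {3}; accept={0,1,2}.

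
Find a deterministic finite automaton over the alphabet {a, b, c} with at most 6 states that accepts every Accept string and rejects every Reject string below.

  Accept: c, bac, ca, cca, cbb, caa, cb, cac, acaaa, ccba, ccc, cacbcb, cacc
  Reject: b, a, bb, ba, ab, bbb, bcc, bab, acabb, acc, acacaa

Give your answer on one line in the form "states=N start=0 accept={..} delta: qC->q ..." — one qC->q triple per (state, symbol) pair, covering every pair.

states=5 start=0 accept={1,2,4} delta: 0a->0 0b->0 0c->1 1a->2 1b->1 1c->3 2a->1 2b->0 2c->4 3a->1 3b->1 3c->1 4a->0 4b->0 4c->1

Grow the machine one transition at a time. Run the examples from 0; the earliest place one falls off (shortest prefix, ties alphabetical) gets sent to the lowest-numbered state that keeps every Accept/Reject pair distinguishable — a pair clashes when both reach the same state with identical unread suffix — and to a fresh state only if none does.
a: 0a undefined. 0a->0: ok.
b: 0b undefined. 0b->0: ok.
c: 0c undefined. 0c->0: no, c/b meet in 0. Open state 1: 0c->1.
ca: 1a undefined. 1a->0: no, ca/b meet in 0. 1a->1: no, cbb/acabb meet in 1 with "bb" left. Open state 2: 1a->2.
cb: 1b undefined. 1b->0: no, cbb/b meet in 0. 1b->1: ok.
cc: 1c undefined. 1c->0: no, cca/b meet in 0. 1c->1: no, c/bcc meet in 1. 1c->2: no, ca/bcc meet in 2. Open state 3: 1c->3.
caa: 2a undefined. 2a->0: no, caa/b meet in 0. 2a->1: ok.
cac: 2c undefined. 2c->0: no, cac/b meet in 0. 2c->1: no, c/acacaa meet in 1. 2c->2: no, ca/acacaa meet in 2. 2c->3: no, cac/bcc meet in 3. Open state 4: 2c->4.
cca: 3a undefined. 3a->0: no, cca/b meet in 0. 3a->1: ok.
ccb: 3b undefined. 3b->0: no, ccba/b meet in 0. 3b->1: ok.
ccc: 3c undefined. 3c->0: no, ccc/b meet in 0. 3c->1: ok.
acab: 2b undefined. 2b->0: ok.
cacb: 4b undefined. 4b->0: ok.
cacc: 4c undefined. 4c->0: no, cacc/b meet in 0. 4c->1: ok.
acaca: 4a undefined. 4a->0: ok.
All examples now run through 5 states with every (state, symbol) defined. Accept strings end in {1,2,4}, Reject strings end in {0,3}; accept={1,2,4}.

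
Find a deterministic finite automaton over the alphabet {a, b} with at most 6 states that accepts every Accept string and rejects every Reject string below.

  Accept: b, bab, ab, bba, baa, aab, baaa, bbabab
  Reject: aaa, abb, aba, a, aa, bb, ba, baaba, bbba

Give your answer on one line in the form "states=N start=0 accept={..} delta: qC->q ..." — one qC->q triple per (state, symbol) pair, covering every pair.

Fold the examples into a partial DFA from state 0: repeatedly fix the first undefined (state, symbol) met by the shortest-then-alphabetical prefix, trying targets in increasing order and rejecting any under which an Accept and a Reject string meet in one state with the same remainder; add a state when all current targets are rejected. Accepting states are where Accept strings end.
a: 0a undefined. 0a->0: ok.
b: 0b undefined. 0b->0: no, b/aaa meet in 0. Open state 1: 0b->1.
ba: 1a undefined. 1a->0: no, baa/aaa meet in 0. 1a->1: no, b/aba meet in 1. Open state 2: 1a->2.
bb: 1b undefined. 1b->0: no, bba/aaa meet in 0. 1b->1: no, b/abb meet in 1. 1b->2: ok.
baa: 2a undefined. 2a->0: no, bba/aaa meet in 0. 2a->1: no, b/baaba meet in 1. 2a->2: no, bba/abb meet in 2. Open state 3: 2a->3.
bab: 2b undefined. 2b->0: no, bab/aaa meet in 0. 2b->1: ok.
baaa: 3a undefined. 3a->0: no, baaa/aaa meet in 0. 3a->1: ok.
baab: 3b undefined. 3b->0: ok.
All examples now run through 4 states with every (state, symbol) defined. Accept strings end in {1,3}, Reject strings end in {0,2}; accept={1,3}.

states=4 start=0 accept={1,3} delta: 0a->0 0b->1 1a->2 1b->2 2a->3 2b->1 3a->1 3b->0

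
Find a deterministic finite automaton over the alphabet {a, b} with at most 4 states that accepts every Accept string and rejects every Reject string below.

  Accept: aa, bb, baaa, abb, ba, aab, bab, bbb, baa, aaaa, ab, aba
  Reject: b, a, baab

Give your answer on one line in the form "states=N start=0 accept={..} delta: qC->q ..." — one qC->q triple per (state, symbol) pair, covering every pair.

Grow the machine one transition at a time. Run the examples from 0; the earliest place one falls off (shortest prefix, ties alphabetical) gets sent to the lowest-numbered state that keeps every Accept/Reject pair distinguishable — a pair clashes when both reach the same state with identical unread suffix — and to a fresh state only if none does.
a: 0a undefined. 0a->0: no, aa/a meet in 0. Open state 1: 0a->1.
b: 0b undefined. 0b->0: no, bb/b meet in 0. 0b->1: ok.
aa: 1a undefined. 1a->0: no, bb/baab meet in 1 with "b" left. 1a->1: no, aa/b meet in 1. Open state 2: 1a->2.
ab: 1b undefined. 1b->0: no, abb/b meet in 1. 1b->1: no, bb/b meet in 1. 1b->2: ok.
aaa: 2a undefined. 2a->0: no, baaa/b meet in 1. 2a->1: no, aa/baab meet in 2. 2a->2: no, abb/baab meet in 2 with "b" left. Open state 3: 2a->3.
aab: 2b undefined. 2b->0: ok.
aaaa: 3a undefined. 3a->0: ok.
baab: 3b undefined. 3b->0: no, baaa/baab meet in 0. 3b->1: ok.
All examples now run through 4 states with every (state, symbol) defined. Accept strings end in {0,2,3}, Reject strings end in {1}; accept={0,2,3}.

states=4 start=0 accept={0,2,3} delta: 0a->1 0b->1 1a->2 1b->2 2a->3 2b->0 3a->0 3b->1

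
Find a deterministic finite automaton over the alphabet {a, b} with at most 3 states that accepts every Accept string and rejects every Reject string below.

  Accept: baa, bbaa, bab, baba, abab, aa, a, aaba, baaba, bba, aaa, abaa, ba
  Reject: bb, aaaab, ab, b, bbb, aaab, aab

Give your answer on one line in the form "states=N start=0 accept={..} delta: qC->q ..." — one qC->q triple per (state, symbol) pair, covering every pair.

Grow the machine one transition at a time. Run the examples from 0; the earliest place one falls off (shortest prefix, ties alphabetical) gets sent to the lowest-numbered state that keeps every Accept/Reject pair distinguishable — a pair clashes when both reach the same state with identical unread suffix — and to a fresh state only if none does.
a: 0a undefined. 0a->0: ok.
b: 0b undefined. 0b->0: no, baa/bb meet in 0. Open state 1: 0b->1.
ba: 1a undefined. 1a->0: no, bab/aaaab meet in 1. 1a->1: no, baa/aaaab meet in 1. Open state 2: 1a->2.
bb: 1b undefined. 1b->0: no, bbaa/bb meet in 0. 1b->1: ok.
baa: 2a undefined. 2a->0: ok.
bab: 2b undefined. 2b->0: ok.
All examples now run through 3 states with every (state, symbol) defined. Accept strings end in {0,2}, Reject strings end in {1}; accept={0,2}.

states=3 start=0 accept={0,2} delta: 0a->0 0b->1 1a->2 1b->1 2a->0 2b->0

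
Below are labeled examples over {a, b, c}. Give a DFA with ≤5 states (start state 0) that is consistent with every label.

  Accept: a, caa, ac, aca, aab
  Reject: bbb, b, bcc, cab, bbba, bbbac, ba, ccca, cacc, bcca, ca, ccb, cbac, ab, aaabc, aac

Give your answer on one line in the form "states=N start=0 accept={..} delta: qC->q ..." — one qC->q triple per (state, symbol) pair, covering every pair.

State merging on the prefix tree: take the shortest (then alphabetical) example prefix whose next move is undefined and point that move at state 0, else 1, else 2, ...; a target is out if some Accept/Reject pair would then sit in one state with the same input left (inseparable). If every existing state is out, open a new one.
a: 0a undefined. 0a->0: no, ac/aac meet in 0 with "c" left. Open state 1: 0a->1.
b: 0b undefined. 0b->0: no, a/bbba meet in 1. 0b->1: no, a/b meet in 1. Open state 2: 0b->2.
c: 0c undefined. 0c->0: no, a/ccca meet in 1. 0c->1: no, aab/cab meet in 1 with "ab" left. 0c->2: ok.
aa: 1a undefined. 1a->0: no, aab/b meet in 2. 1a->1: no, ac/aac meet in 1 with "c" left. 1a->2: ok.
ab: 1b undefined. 1b->0: ok.
ac: 1c undefined. 1c->0: no, ac/ab meet in 0. 1c->1: no, aca/b meet in 2. 1c->2: no, ac/b meet in 2. Open state 3: 1c->3.
ba: 2a undefined. 2a->0: ok.
bb: 2b undefined. 2b->0: no, ac/cbac meet in 3. 2b->1: no, a/bbba meet in 1. 2b->2: no, aab/bbb meet in 2. 2b->3: ok.
bc: 2c undefined. 2c->0: ok.
aca: 3a undefined. 3a->0: no, aca/ba meet in 0. 3a->1: no, ac/cbac meet in 3. 3a->2: no, aca/b meet in 2. 3a->3: ok.
bbb: 3b undefined. 3b->0: no, a/bbba meet in 1. 3b->1: no, a/bbb meet in 1. 3b->2: ok.
cbac: 3c undefined. 3c->0: ok.
All examples now run through 4 states with every (state, symbol) defined. Accept strings end in {1,3}, Reject strings end in {0,2}; accept={1,3}.

states=4 start=0 accept={1,3} delta: 0a->1 0b->2 0c->2 1a->2 1b->0 1c->3 2a->0 2b->3 2c->0 3a->3 3b->2 3c->0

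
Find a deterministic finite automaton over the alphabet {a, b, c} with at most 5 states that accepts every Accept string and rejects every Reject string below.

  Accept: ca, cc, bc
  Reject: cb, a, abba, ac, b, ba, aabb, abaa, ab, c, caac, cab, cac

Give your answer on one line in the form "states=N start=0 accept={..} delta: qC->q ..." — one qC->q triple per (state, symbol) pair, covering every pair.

states=4 start=0 accept={3} delta: 0a->0 0b->1 0c->2 1a->0 1b->0 1c->3 2a->3 2b->0 2c->3 3a->0 3b->0 3c->0

Fold the examples into a partial DFA from state 0: repeatedly fix the first undefined (state, symbol) met by the shortest-then-alphabetical prefix, trying targets in increasing order and rejecting any under which an Accept and a Reject string meet in one state with the same remainder; add a state when all current targets are rejected. Accepting states are where Accept strings end.
a: 0a undefined. 0a->0: ok.
b: 0b undefined. 0b->0: no, bc/ac meet in 0 with "c" left. Open state 1: 0b->1.
c: 0c undefined. 0c->0: no, ca/a meet in 0. 0c->1: no, ca/ba meet in 1 with "a" left. Open state 2: 0c->2.
ba: 1a undefined. 1a->0: ok.
bc: 1c undefined. 1c->0: no, bc/a meet in 0. 1c->1: no, bc/b meet in 1. 1c->2: no, bc/ac meet in 2. Open state 3: 1c->3.
ca: 2a undefined. 2a->0: no, ca/a meet in 0. 2a->1: no, ca/b meet in 1. 2a->2: no, ca/ac meet in 2. 2a->3: ok.
cb: 2b undefined. 2b->0: ok.
cc: 2c undefined. 2c->0: no, cc/cb meet in 0. 2c->1: no, cc/b meet in 1. 2c->2: no, cc/ac meet in 2. 2c->3: ok.
abb: 1b undefined. 1b->0: ok.
caa: 3a undefined. 3a->0: ok.
cab: 3b undefined. 3b->0: ok.
cac: 3c undefined. 3c->0: ok.
All examples now run through 4 states with every (state, symbol) defined. Accept strings end in {3}, Reject strings end in {0,1,2}; accept={3}.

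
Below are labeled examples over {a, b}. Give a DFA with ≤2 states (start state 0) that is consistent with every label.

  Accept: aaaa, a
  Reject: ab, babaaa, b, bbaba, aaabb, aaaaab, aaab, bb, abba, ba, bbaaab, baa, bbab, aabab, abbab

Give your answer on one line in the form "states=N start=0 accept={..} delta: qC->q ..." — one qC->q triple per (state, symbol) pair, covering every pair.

states=2 start=0 accept={0} delta: 0a->0 0b->1 1a->1 1b->1

Fold the examples into a partial DFA from state 0: repeatedly fix the first undefined (state, symbol) met by the shortest-then-alphabetical prefix, trying targets in increasing order and rejecting any under which an Accept and a Reject string meet in one state with the same remainder; add a state when all current targets are rejected. Accepting states are where Accept strings end.
a: 0a undefined. 0a->0: ok.
b: 0b undefined. 0b->0: no, aaaa/ab meet in 0. Open state 1: 0b->1.
ba: 1a undefined. 1a->0: no, aaaa/babaaa meet in 0. 1a->1: ok.
bb: 1b undefined. 1b->0: no, aaaa/babaaa meet in 0. 1b->1: ok.
All examples now run through 2 states with every (state, symbol) defined. Accept strings end in {0}, Reject strings end in {1}; accept={0}.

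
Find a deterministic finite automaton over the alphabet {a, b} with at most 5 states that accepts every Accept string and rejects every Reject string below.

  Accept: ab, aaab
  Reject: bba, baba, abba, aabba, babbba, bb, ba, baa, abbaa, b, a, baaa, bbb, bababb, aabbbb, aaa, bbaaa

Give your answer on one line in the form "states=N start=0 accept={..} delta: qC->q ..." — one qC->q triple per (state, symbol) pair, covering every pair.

states=3 start=0 accept={2} delta: 0a->1 0b->0 1a->0 1b->2 2a->0 2b->0

State merging on the prefix tree: take the shortest (then alphabetical) example prefix whose next move is undefined and point that move at state 0, else 1, else 2, ...; a target is out if some Accept/Reject pair would then sit in one state with the same input left (inseparable). If every existing state is out, open a new one.
a: 0a undefined. 0a->0: no, ab/b meet in 0 with "b" left. Open state 1: 0a->1.
b: 0b undefined. 0b->0: ok.
aa: 1a undefined. 1a->0: ok.
ab: 1b undefined. 1b->0: no, ab/bb meet in 0. 1b->1: no, ab/bba meet in 1. Open state 2: 1b->2.
abb: 2b undefined. 2b->0: ok.
baba: 2a undefined. 2a->0: ok.
All examples now run through 3 states with every (state, symbol) defined. Accept strings end in {2}, Reject strings end in {0,1}; accept={2}.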